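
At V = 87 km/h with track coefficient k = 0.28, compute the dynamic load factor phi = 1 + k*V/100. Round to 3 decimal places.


phi = 1 + k * V / 100
phi = 1 + 0.28 * 87 / 100
phi = 1 + 0.2436
phi = 1.244

1.244


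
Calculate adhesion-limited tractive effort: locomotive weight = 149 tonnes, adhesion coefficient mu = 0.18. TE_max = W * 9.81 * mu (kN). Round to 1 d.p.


TE_max = W * g * mu
TE_max = 149 * 9.81 * 0.18
TE_max = 1461.69 * 0.18
TE_max = 263.1 kN

263.1


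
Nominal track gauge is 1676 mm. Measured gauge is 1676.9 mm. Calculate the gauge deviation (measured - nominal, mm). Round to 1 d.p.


Deviation = measured - nominal
Deviation = 1676.9 - 1676
Deviation = 0.9 mm

0.9


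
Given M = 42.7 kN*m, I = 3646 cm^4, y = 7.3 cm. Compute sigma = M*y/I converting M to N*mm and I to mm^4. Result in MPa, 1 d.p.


Convert units:
M = 42.7 kN*m = 42700000 N*mm
y = 7.3 cm = 73 mm
I = 3646 cm^4 = 36460000 mm^4
sigma = 42700000 * 73 / 36460000
sigma = 85.5 MPa

85.5


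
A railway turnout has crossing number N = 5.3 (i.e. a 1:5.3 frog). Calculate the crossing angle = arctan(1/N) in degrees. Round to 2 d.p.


1/N = 1/5.3 = 0.188679
angle = arctan(0.188679) = 0.186487 rad
angle = 0.186487 * 180/pi = 10.68 degrees

10.68


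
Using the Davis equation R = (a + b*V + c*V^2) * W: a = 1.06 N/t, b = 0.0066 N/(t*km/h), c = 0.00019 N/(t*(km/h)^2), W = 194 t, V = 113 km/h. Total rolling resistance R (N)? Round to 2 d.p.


b*V = 0.0066 * 113 = 0.7458
c*V^2 = 0.00019 * 12769 = 2.42611
R_per_t = 1.06 + 0.7458 + 2.42611 = 4.23191 N/t
R_total = 4.23191 * 194 = 820.99 N

820.99


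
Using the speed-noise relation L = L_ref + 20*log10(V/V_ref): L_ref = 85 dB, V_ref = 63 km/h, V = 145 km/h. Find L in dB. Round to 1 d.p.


V/V_ref = 145 / 63 = 2.301587
log10(2.301587) = 0.362027
20 * 0.362027 = 7.2405
L = 85 + 7.2405 = 92.2 dB

92.2


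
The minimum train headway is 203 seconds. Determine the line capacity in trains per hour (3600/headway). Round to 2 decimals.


Capacity = 3600 / headway
Capacity = 3600 / 203
Capacity = 17.73 trains/hour

17.73


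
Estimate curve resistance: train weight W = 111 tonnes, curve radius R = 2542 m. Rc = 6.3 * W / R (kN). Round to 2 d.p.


Rc = 6.3 * W / R
Rc = 6.3 * 111 / 2542
Rc = 699.3 / 2542
Rc = 0.28 kN

0.28


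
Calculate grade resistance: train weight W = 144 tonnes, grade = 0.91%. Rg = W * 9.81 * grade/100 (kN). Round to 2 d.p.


Rg = W * 9.81 * grade / 100
Rg = 144 * 9.81 * 0.91 / 100
Rg = 1412.64 * 0.0091
Rg = 12.86 kN

12.86


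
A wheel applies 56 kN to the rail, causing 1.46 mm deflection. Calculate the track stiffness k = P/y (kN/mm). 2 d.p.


Track stiffness k = P / y
k = 56 / 1.46
k = 38.36 kN/mm

38.36


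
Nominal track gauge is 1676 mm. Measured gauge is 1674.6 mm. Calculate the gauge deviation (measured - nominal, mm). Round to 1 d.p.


Deviation = measured - nominal
Deviation = 1674.6 - 1676
Deviation = -1.4 mm

-1.4


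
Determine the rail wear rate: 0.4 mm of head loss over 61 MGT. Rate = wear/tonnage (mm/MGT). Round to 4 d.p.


Wear rate = total wear / cumulative tonnage
Rate = 0.4 / 61
Rate = 0.0066 mm/MGT

0.0066


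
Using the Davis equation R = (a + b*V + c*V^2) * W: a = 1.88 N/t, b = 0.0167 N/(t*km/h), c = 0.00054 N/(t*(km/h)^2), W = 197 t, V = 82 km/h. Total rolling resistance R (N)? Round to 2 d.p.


b*V = 0.0167 * 82 = 1.3694
c*V^2 = 0.00054 * 6724 = 3.63096
R_per_t = 1.88 + 1.3694 + 3.63096 = 6.88036 N/t
R_total = 6.88036 * 197 = 1355.43 N

1355.43


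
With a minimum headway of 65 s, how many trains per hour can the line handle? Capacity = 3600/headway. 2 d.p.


Capacity = 3600 / headway
Capacity = 3600 / 65
Capacity = 55.38 trains/hour

55.38


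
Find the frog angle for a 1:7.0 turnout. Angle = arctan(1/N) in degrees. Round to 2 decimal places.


1/N = 1/7.0 = 0.142857
angle = arctan(0.142857) = 0.141897 rad
angle = 0.141897 * 180/pi = 8.13 degrees

8.13


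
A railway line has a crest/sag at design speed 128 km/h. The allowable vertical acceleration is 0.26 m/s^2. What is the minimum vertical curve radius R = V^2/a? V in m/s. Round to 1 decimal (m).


Convert speed: V = 128 / 3.6 = 35.5556 m/s
V^2 = 1264.1975 m^2/s^2
R_v = 1264.1975 / 0.26
R_v = 4862.3 m

4862.3


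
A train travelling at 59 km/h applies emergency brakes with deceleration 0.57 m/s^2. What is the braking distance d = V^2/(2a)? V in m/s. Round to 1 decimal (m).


Convert speed: V = 59 / 3.6 = 16.3889 m/s
V^2 = 268.5957
d = 268.5957 / (2 * 0.57)
d = 268.5957 / 1.14
d = 235.6 m

235.6


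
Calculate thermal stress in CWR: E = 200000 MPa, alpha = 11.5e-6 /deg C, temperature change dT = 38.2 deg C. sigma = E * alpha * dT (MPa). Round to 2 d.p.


sigma = E * alpha * dT
sigma = 200000 * 11.5e-6 * 38.2
sigma = 2.3 * 38.2
sigma = 87.86 MPa

87.86


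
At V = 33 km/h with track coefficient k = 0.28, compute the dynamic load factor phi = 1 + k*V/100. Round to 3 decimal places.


phi = 1 + k * V / 100
phi = 1 + 0.28 * 33 / 100
phi = 1 + 0.0924
phi = 1.092

1.092


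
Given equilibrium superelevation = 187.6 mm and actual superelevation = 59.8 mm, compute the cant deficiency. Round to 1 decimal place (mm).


Cant deficiency = equilibrium cant - actual cant
CD = 187.6 - 59.8
CD = 127.8 mm

127.8


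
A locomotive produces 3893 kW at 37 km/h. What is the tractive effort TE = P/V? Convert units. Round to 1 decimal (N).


Convert: P = 3893 kW = 3893000 W
V = 37 / 3.6 = 10.2778 m/s
TE = 3893000 / 10.2778
TE = 378778.4 N

378778.4


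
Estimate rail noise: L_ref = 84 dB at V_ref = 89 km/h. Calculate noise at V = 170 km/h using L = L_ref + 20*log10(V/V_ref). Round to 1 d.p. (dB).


V/V_ref = 170 / 89 = 1.910112
log10(1.910112) = 0.281059
20 * 0.281059 = 5.6212
L = 84 + 5.6212 = 89.6 dB

89.6


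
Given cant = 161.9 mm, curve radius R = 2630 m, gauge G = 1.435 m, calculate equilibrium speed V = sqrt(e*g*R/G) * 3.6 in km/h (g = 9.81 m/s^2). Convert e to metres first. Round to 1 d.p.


Convert cant: e = 161.9 mm = 0.1619 m
V_ms = sqrt(0.1619 * 9.81 * 2630 / 1.435)
V_ms = sqrt(2910.849178) = 53.9523 m/s
V = 53.9523 * 3.6 = 194.2 km/h

194.2


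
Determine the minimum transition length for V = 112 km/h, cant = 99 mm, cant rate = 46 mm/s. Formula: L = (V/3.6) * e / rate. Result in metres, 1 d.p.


Convert speed: V = 112 / 3.6 = 31.1111 m/s
L = 31.1111 * 99 / 46
L = 3080.0 / 46
L = 67.0 m

67.0


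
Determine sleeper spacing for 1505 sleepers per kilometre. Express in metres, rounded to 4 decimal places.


Spacing = 1000 m / number of sleepers
Spacing = 1000 / 1505
Spacing = 0.6645 m

0.6645


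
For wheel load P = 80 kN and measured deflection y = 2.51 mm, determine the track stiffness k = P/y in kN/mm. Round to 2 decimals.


Track stiffness k = P / y
k = 80 / 2.51
k = 31.87 kN/mm

31.87


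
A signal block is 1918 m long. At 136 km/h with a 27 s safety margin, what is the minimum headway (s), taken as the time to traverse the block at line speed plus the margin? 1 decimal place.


V = 136 / 3.6 = 37.7778 m/s
Block traversal time = 1918 / 37.7778 = 50.7706 s
Headway = 50.7706 + 27
Headway = 77.8 s

77.8


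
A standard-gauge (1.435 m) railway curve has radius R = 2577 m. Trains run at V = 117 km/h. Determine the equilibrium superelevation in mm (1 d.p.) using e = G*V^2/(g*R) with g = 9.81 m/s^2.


Convert speed: V = 117 / 3.6 = 32.5 m/s
Apply formula: e = 1.435 * 32.5^2 / (9.81 * 2577)
e = 1.435 * 1056.25 / 25280.37
e = 0.059956 m = 60.0 mm

60.0


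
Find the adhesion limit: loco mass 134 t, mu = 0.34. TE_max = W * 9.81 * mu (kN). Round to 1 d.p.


TE_max = W * g * mu
TE_max = 134 * 9.81 * 0.34
TE_max = 1314.54 * 0.34
TE_max = 446.9 kN

446.9


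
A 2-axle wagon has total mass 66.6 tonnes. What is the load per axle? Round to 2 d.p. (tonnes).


Load per axle = total weight / number of axles
Load = 66.6 / 2
Load = 33.30 tonnes

33.30


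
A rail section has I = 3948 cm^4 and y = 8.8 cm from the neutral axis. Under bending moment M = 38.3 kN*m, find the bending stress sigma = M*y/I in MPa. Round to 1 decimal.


Convert units:
M = 38.3 kN*m = 38300000 N*mm
y = 8.8 cm = 88 mm
I = 3948 cm^4 = 39480000 mm^4
sigma = 38300000 * 88 / 39480000
sigma = 85.4 MPa

85.4


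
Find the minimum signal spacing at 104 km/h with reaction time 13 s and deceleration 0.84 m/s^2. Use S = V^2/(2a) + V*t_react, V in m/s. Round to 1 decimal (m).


V = 104 / 3.6 = 28.8889 m/s
Braking distance = 28.8889^2 / (2*0.84) = 496.7666 m
Sighting distance = 28.8889 * 13 = 375.5556 m
S = 496.7666 + 375.5556 = 872.3 m

872.3


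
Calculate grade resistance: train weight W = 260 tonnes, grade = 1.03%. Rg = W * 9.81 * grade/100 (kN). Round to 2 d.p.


Rg = W * 9.81 * grade / 100
Rg = 260 * 9.81 * 1.03 / 100
Rg = 2550.6 * 0.0103
Rg = 26.27 kN

26.27


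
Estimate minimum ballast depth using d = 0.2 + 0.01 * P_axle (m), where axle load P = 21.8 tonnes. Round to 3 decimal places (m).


d = 0.2 + 0.01 * 21.8
d = 0.2 + 0.218
d = 0.418 m

0.418


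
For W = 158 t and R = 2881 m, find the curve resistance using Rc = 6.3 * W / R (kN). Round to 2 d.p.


Rc = 6.3 * W / R
Rc = 6.3 * 158 / 2881
Rc = 995.4 / 2881
Rc = 0.35 kN

0.35


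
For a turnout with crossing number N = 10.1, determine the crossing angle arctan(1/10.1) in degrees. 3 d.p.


1/N = 1/10.1 = 0.09901
angle = arctan(0.09901) = 0.098688 rad
angle = 0.098688 * 180/pi = 5.654 degrees

5.654


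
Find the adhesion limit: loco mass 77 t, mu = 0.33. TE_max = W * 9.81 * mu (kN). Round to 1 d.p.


TE_max = W * g * mu
TE_max = 77 * 9.81 * 0.33
TE_max = 755.37 * 0.33
TE_max = 249.3 kN

249.3


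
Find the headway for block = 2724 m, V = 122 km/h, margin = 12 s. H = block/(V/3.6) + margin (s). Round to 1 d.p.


V = 122 / 3.6 = 33.8889 m/s
Block traversal time = 2724 / 33.8889 = 80.3803 s
Headway = 80.3803 + 12
Headway = 92.4 s

92.4


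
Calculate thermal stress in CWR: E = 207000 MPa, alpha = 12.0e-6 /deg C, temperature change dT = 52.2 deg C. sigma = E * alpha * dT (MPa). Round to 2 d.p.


sigma = E * alpha * dT
sigma = 207000 * 12.0e-6 * 52.2
sigma = 2.484 * 52.2
sigma = 129.66 MPa

129.66


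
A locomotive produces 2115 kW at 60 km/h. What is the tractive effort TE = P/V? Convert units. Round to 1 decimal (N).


Convert: P = 2115 kW = 2115000 W
V = 60 / 3.6 = 16.6667 m/s
TE = 2115000 / 16.6667
TE = 126900.0 N

126900.0


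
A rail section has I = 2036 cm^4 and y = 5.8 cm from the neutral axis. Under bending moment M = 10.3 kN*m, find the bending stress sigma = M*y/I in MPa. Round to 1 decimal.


Convert units:
M = 10.3 kN*m = 10300000 N*mm
y = 5.8 cm = 58 mm
I = 2036 cm^4 = 20360000 mm^4
sigma = 10300000 * 58 / 20360000
sigma = 29.3 MPa

29.3


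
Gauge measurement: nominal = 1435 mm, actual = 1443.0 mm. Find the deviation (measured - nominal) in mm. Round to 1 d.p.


Deviation = measured - nominal
Deviation = 1443.0 - 1435
Deviation = 8.0 mm

8.0


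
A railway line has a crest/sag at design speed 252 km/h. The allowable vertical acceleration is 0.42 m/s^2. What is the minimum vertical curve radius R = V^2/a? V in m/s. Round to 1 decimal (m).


Convert speed: V = 252 / 3.6 = 70.0 m/s
V^2 = 4900.0 m^2/s^2
R_v = 4900.0 / 0.42
R_v = 11666.7 m

11666.7


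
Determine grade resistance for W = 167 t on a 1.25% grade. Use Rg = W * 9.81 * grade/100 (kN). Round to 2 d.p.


Rg = W * 9.81 * grade / 100
Rg = 167 * 9.81 * 1.25 / 100
Rg = 1638.27 * 0.0125
Rg = 20.48 kN

20.48


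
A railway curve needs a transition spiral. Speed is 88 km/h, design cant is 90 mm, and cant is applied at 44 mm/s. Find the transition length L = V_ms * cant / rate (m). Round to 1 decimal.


Convert speed: V = 88 / 3.6 = 24.4444 m/s
L = 24.4444 * 90 / 44
L = 2200.0 / 44
L = 50.0 m

50.0


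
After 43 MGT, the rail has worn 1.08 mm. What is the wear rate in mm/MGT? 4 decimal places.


Wear rate = total wear / cumulative tonnage
Rate = 1.08 / 43
Rate = 0.0251 mm/MGT

0.0251


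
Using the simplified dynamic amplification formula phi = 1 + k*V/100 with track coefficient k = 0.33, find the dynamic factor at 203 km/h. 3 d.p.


phi = 1 + k * V / 100
phi = 1 + 0.33 * 203 / 100
phi = 1 + 0.6699
phi = 1.670

1.670


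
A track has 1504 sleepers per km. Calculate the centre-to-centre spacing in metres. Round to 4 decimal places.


Spacing = 1000 m / number of sleepers
Spacing = 1000 / 1504
Spacing = 0.6649 m

0.6649


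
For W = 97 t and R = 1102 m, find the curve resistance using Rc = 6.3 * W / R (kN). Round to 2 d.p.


Rc = 6.3 * W / R
Rc = 6.3 * 97 / 1102
Rc = 611.1 / 1102
Rc = 0.55 kN

0.55


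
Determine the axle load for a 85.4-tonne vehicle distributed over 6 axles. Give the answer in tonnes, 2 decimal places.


Load per axle = total weight / number of axles
Load = 85.4 / 6
Load = 14.23 tonnes

14.23


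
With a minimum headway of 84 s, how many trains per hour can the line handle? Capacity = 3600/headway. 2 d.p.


Capacity = 3600 / headway
Capacity = 3600 / 84
Capacity = 42.86 trains/hour

42.86


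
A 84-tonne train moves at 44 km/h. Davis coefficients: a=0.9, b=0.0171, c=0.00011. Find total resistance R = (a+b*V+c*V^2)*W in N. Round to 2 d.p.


b*V = 0.0171 * 44 = 0.7524
c*V^2 = 0.00011 * 1936 = 0.21296
R_per_t = 0.9 + 0.7524 + 0.21296 = 1.86536 N/t
R_total = 1.86536 * 84 = 156.69 N

156.69


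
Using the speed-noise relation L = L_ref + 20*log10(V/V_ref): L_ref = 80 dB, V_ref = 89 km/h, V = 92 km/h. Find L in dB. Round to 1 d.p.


V/V_ref = 92 / 89 = 1.033708
log10(1.033708) = 0.014398
20 * 0.014398 = 0.288
L = 80 + 0.288 = 80.3 dB

80.3


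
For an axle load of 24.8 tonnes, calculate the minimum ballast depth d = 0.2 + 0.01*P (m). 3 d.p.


d = 0.2 + 0.01 * 24.8
d = 0.2 + 0.248
d = 0.448 m

0.448


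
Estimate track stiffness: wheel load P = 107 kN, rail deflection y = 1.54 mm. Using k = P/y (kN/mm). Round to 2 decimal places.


Track stiffness k = P / y
k = 107 / 1.54
k = 69.48 kN/mm

69.48


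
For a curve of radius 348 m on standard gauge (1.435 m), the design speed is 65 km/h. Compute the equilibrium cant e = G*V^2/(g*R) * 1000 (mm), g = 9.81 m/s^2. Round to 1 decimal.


Convert speed: V = 65 / 3.6 = 18.0556 m/s
Apply formula: e = 1.435 * 18.0556^2 / (9.81 * 348)
e = 1.435 * 326.0031 / 3413.88
e = 0.137033 m = 137.0 mm

137.0


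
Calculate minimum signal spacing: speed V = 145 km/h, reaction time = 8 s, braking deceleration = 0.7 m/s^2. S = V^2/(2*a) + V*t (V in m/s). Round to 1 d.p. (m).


V = 145 / 3.6 = 40.2778 m/s
Braking distance = 40.2778^2 / (2*0.7) = 1158.7853 m
Sighting distance = 40.2778 * 8 = 322.2222 m
S = 1158.7853 + 322.2222 = 1481.0 m

1481.0


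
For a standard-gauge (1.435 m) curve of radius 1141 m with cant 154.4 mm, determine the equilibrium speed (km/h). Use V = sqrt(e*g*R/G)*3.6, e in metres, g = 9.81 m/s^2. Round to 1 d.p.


Convert cant: e = 154.4 mm = 0.1544 m
V_ms = sqrt(0.1544 * 9.81 * 1141 / 1.435)
V_ms = sqrt(1204.342595) = 34.7036 m/s
V = 34.7036 * 3.6 = 124.9 km/h

124.9


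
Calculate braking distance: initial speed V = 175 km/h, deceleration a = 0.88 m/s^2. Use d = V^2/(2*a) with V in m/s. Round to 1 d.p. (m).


Convert speed: V = 175 / 3.6 = 48.6111 m/s
V^2 = 2363.0401
d = 2363.0401 / (2 * 0.88)
d = 2363.0401 / 1.76
d = 1342.6 m

1342.6


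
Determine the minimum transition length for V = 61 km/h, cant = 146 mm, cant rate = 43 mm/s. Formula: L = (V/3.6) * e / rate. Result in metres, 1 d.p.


Convert speed: V = 61 / 3.6 = 16.9444 m/s
L = 16.9444 * 146 / 43
L = 2473.8889 / 43
L = 57.5 m

57.5


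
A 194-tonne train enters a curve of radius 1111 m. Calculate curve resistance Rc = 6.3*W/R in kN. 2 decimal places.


Rc = 6.3 * W / R
Rc = 6.3 * 194 / 1111
Rc = 1222.2 / 1111
Rc = 1.10 kN

1.10


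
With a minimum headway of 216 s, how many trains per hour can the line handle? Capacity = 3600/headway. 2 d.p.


Capacity = 3600 / headway
Capacity = 3600 / 216
Capacity = 16.67 trains/hour

16.67


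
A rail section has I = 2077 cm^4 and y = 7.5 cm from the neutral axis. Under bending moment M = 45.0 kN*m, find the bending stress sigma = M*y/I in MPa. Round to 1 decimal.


Convert units:
M = 45.0 kN*m = 45000000 N*mm
y = 7.5 cm = 75 mm
I = 2077 cm^4 = 20770000 mm^4
sigma = 45000000 * 75 / 20770000
sigma = 162.5 MPa

162.5


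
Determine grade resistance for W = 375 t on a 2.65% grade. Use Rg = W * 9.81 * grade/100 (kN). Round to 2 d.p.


Rg = W * 9.81 * grade / 100
Rg = 375 * 9.81 * 2.65 / 100
Rg = 3678.75 * 0.0265
Rg = 97.49 kN

97.49


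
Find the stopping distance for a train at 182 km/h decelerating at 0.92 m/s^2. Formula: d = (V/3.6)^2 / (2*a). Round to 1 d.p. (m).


Convert speed: V = 182 / 3.6 = 50.5556 m/s
V^2 = 2555.8642
d = 2555.8642 / (2 * 0.92)
d = 2555.8642 / 1.84
d = 1389.1 m

1389.1


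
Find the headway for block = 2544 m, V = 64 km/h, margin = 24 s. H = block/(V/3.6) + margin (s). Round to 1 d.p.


V = 64 / 3.6 = 17.7778 m/s
Block traversal time = 2544 / 17.7778 = 143.1 s
Headway = 143.1 + 24
Headway = 167.1 s

167.1


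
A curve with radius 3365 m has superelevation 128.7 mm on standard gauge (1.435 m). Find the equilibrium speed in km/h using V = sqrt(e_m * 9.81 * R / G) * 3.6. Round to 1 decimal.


Convert cant: e = 128.7 mm = 0.1287 m
V_ms = sqrt(0.1287 * 9.81 * 3365 / 1.435)
V_ms = sqrt(2960.606728) = 54.4115 m/s
V = 54.4115 * 3.6 = 195.9 km/h

195.9


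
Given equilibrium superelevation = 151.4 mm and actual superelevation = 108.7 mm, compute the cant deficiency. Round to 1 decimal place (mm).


Cant deficiency = equilibrium cant - actual cant
CD = 151.4 - 108.7
CD = 42.7 mm

42.7


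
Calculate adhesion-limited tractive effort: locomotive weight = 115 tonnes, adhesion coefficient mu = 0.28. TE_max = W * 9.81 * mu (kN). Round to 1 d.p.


TE_max = W * g * mu
TE_max = 115 * 9.81 * 0.28
TE_max = 1128.15 * 0.28
TE_max = 315.9 kN

315.9


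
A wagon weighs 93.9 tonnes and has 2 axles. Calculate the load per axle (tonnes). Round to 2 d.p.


Load per axle = total weight / number of axles
Load = 93.9 / 2
Load = 46.95 tonnes

46.95


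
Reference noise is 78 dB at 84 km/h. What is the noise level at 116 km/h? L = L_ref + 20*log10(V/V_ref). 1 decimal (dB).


V/V_ref = 116 / 84 = 1.380952
log10(1.380952) = 0.140179
20 * 0.140179 = 2.8036
L = 78 + 2.8036 = 80.8 dB

80.8


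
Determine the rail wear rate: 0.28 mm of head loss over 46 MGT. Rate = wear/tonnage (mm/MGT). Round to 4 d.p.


Wear rate = total wear / cumulative tonnage
Rate = 0.28 / 46
Rate = 0.0061 mm/MGT

0.0061


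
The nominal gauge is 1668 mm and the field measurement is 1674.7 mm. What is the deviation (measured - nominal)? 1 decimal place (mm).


Deviation = measured - nominal
Deviation = 1674.7 - 1668
Deviation = 6.7 mm

6.7


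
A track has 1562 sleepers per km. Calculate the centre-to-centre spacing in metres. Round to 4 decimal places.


Spacing = 1000 m / number of sleepers
Spacing = 1000 / 1562
Spacing = 0.6402 m

0.6402


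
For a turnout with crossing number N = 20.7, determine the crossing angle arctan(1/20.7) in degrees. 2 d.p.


1/N = 1/20.7 = 0.048309
angle = arctan(0.048309) = 0.048272 rad
angle = 0.048272 * 180/pi = 2.77 degrees

2.77


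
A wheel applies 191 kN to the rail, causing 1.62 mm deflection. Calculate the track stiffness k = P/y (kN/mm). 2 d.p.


Track stiffness k = P / y
k = 191 / 1.62
k = 117.90 kN/mm

117.90


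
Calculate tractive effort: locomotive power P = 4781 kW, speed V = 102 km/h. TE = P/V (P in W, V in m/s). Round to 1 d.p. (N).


Convert: P = 4781 kW = 4781000 W
V = 102 / 3.6 = 28.3333 m/s
TE = 4781000 / 28.3333
TE = 168741.2 N

168741.2


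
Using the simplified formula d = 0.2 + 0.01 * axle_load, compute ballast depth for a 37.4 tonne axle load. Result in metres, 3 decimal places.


d = 0.2 + 0.01 * 37.4
d = 0.2 + 0.374
d = 0.574 m

0.574


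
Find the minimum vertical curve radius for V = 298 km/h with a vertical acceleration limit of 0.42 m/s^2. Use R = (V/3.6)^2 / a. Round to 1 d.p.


Convert speed: V = 298 / 3.6 = 82.7778 m/s
V^2 = 6852.1605 m^2/s^2
R_v = 6852.1605 / 0.42
R_v = 16314.7 m

16314.7


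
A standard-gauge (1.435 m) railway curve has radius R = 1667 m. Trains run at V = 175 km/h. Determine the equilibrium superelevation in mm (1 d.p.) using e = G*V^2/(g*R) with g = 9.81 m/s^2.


Convert speed: V = 175 / 3.6 = 48.6111 m/s
Apply formula: e = 1.435 * 48.6111^2 / (9.81 * 1667)
e = 1.435 * 2363.0401 / 16353.27
e = 0.207357 m = 207.4 mm

207.4


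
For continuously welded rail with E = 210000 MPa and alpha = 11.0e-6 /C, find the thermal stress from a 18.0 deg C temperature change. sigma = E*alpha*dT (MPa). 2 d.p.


sigma = E * alpha * dT
sigma = 210000 * 11.0e-6 * 18.0
sigma = 2.31 * 18.0
sigma = 41.58 MPa

41.58


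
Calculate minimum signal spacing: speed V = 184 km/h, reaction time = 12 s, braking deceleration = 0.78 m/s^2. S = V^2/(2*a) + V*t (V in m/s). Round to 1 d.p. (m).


V = 184 / 3.6 = 51.1111 m/s
Braking distance = 51.1111^2 / (2*0.78) = 1674.5806 m
Sighting distance = 51.1111 * 12 = 613.3333 m
S = 1674.5806 + 613.3333 = 2287.9 m

2287.9


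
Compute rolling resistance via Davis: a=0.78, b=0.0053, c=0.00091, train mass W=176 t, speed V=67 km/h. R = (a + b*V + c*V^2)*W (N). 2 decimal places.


b*V = 0.0053 * 67 = 0.3551
c*V^2 = 0.00091 * 4489 = 4.08499
R_per_t = 0.78 + 0.3551 + 4.08499 = 5.22009 N/t
R_total = 5.22009 * 176 = 918.74 N

918.74


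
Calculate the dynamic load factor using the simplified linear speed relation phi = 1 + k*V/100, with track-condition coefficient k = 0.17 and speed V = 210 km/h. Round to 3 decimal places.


phi = 1 + k * V / 100
phi = 1 + 0.17 * 210 / 100
phi = 1 + 0.357
phi = 1.357

1.357


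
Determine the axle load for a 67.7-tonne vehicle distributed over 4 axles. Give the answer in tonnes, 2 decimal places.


Load per axle = total weight / number of axles
Load = 67.7 / 4
Load = 16.93 tonnes

16.93


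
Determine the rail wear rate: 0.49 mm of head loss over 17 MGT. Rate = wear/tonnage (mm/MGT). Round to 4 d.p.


Wear rate = total wear / cumulative tonnage
Rate = 0.49 / 17
Rate = 0.0288 mm/MGT

0.0288


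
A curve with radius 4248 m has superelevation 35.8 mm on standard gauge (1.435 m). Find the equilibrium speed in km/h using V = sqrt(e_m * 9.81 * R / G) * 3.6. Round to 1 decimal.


Convert cant: e = 35.8 mm = 0.0358 m
V_ms = sqrt(0.0358 * 9.81 * 4248 / 1.435)
V_ms = sqrt(1039.643975) = 32.2435 m/s
V = 32.2435 * 3.6 = 116.1 km/h

116.1


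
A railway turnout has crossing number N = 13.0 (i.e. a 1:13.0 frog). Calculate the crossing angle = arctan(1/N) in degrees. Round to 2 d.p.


1/N = 1/13.0 = 0.076923
angle = arctan(0.076923) = 0.076772 rad
angle = 0.076772 * 180/pi = 4.40 degrees

4.40


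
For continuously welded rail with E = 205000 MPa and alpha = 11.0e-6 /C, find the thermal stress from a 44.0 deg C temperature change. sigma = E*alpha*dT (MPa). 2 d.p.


sigma = E * alpha * dT
sigma = 205000 * 11.0e-6 * 44.0
sigma = 2.255 * 44.0
sigma = 99.22 MPa

99.22


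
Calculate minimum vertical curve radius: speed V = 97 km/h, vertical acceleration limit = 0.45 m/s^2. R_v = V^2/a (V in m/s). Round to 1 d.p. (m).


Convert speed: V = 97 / 3.6 = 26.9444 m/s
V^2 = 726.0031 m^2/s^2
R_v = 726.0031 / 0.45
R_v = 1613.3 m

1613.3


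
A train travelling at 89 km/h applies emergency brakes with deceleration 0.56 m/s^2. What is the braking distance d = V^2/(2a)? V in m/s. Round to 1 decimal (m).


Convert speed: V = 89 / 3.6 = 24.7222 m/s
V^2 = 611.1883
d = 611.1883 / (2 * 0.56)
d = 611.1883 / 1.12
d = 545.7 m

545.7


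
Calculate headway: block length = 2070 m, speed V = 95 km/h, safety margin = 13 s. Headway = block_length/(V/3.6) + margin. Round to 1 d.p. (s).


V = 95 / 3.6 = 26.3889 m/s
Block traversal time = 2070 / 26.3889 = 78.4421 s
Headway = 78.4421 + 13
Headway = 91.4 s

91.4


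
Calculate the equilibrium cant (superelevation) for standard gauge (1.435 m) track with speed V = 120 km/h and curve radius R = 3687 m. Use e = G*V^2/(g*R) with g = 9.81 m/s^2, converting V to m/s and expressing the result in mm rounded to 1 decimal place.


Convert speed: V = 120 / 3.6 = 33.3333 m/s
Apply formula: e = 1.435 * 33.3333^2 / (9.81 * 3687)
e = 1.435 * 1111.1111 / 36169.47
e = 0.044083 m = 44.1 mm

44.1


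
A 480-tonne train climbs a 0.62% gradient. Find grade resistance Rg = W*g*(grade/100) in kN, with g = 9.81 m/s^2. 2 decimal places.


Rg = W * 9.81 * grade / 100
Rg = 480 * 9.81 * 0.62 / 100
Rg = 4708.8 * 0.0062
Rg = 29.19 kN

29.19


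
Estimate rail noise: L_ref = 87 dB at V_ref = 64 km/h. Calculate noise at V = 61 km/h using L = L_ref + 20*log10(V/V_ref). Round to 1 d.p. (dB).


V/V_ref = 61 / 64 = 0.953125
log10(0.953125) = -0.02085
20 * -0.02085 = -0.417
L = 87 + -0.417 = 86.6 dB

86.6


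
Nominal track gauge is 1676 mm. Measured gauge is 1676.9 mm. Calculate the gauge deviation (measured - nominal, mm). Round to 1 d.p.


Deviation = measured - nominal
Deviation = 1676.9 - 1676
Deviation = 0.9 mm

0.9


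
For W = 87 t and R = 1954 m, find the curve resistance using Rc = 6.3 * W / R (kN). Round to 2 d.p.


Rc = 6.3 * W / R
Rc = 6.3 * 87 / 1954
Rc = 548.1 / 1954
Rc = 0.28 kN

0.28


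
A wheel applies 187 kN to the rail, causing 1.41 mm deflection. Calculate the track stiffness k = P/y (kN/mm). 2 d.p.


Track stiffness k = P / y
k = 187 / 1.41
k = 132.62 kN/mm

132.62


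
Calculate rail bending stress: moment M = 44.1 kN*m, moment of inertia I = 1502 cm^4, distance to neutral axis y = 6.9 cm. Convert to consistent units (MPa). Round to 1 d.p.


Convert units:
M = 44.1 kN*m = 44100000 N*mm
y = 6.9 cm = 69 mm
I = 1502 cm^4 = 15020000 mm^4
sigma = 44100000 * 69 / 15020000
sigma = 202.6 MPa

202.6


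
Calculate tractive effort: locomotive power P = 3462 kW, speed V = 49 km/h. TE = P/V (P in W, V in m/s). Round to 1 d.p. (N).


Convert: P = 3462 kW = 3462000 W
V = 49 / 3.6 = 13.6111 m/s
TE = 3462000 / 13.6111
TE = 254351.0 N

254351.0


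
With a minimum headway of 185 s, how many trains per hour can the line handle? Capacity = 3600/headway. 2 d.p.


Capacity = 3600 / headway
Capacity = 3600 / 185
Capacity = 19.46 trains/hour

19.46


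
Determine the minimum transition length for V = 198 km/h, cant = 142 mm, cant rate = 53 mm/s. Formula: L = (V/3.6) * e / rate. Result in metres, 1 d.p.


Convert speed: V = 198 / 3.6 = 55.0 m/s
L = 55.0 * 142 / 53
L = 7810.0 / 53
L = 147.4 m

147.4


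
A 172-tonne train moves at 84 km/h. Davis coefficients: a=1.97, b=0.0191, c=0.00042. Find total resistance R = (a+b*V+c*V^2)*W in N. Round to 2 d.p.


b*V = 0.0191 * 84 = 1.6044
c*V^2 = 0.00042 * 7056 = 2.96352
R_per_t = 1.97 + 1.6044 + 2.96352 = 6.53792 N/t
R_total = 6.53792 * 172 = 1124.52 N

1124.52


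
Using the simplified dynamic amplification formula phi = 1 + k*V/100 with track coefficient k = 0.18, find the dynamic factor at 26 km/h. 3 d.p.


phi = 1 + k * V / 100
phi = 1 + 0.18 * 26 / 100
phi = 1 + 0.0468
phi = 1.047

1.047


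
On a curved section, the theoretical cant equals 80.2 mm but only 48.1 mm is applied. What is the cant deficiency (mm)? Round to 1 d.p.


Cant deficiency = equilibrium cant - actual cant
CD = 80.2 - 48.1
CD = 32.1 mm

32.1


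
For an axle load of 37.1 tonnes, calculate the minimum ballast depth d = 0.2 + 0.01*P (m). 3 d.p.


d = 0.2 + 0.01 * 37.1
d = 0.2 + 0.371
d = 0.571 m

0.571


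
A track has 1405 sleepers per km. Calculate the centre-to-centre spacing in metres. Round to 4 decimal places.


Spacing = 1000 m / number of sleepers
Spacing = 1000 / 1405
Spacing = 0.7117 m

0.7117


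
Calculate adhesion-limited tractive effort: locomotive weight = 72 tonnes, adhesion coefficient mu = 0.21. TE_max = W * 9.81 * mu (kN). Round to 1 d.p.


TE_max = W * g * mu
TE_max = 72 * 9.81 * 0.21
TE_max = 706.32 * 0.21
TE_max = 148.3 kN

148.3


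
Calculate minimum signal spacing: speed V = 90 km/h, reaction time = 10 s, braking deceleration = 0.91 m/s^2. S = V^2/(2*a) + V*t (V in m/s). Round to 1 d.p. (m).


V = 90 / 3.6 = 25.0 m/s
Braking distance = 25.0^2 / (2*0.91) = 343.4066 m
Sighting distance = 25.0 * 10 = 250.0 m
S = 343.4066 + 250.0 = 593.4 m

593.4


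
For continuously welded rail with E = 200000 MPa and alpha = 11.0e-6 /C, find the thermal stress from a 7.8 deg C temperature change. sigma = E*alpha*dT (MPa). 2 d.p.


sigma = E * alpha * dT
sigma = 200000 * 11.0e-6 * 7.8
sigma = 2.2 * 7.8
sigma = 17.16 MPa

17.16


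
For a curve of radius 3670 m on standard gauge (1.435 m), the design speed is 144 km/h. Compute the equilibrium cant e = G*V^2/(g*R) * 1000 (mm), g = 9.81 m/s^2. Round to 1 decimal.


Convert speed: V = 144 / 3.6 = 40.0 m/s
Apply formula: e = 1.435 * 40.0^2 / (9.81 * 3670)
e = 1.435 * 1600.0 / 36002.7
e = 0.063773 m = 63.8 mm

63.8


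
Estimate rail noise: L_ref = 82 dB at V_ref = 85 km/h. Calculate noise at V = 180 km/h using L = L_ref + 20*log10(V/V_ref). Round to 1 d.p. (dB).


V/V_ref = 180 / 85 = 2.117647
log10(2.117647) = 0.325854
20 * 0.325854 = 6.5171
L = 82 + 6.5171 = 88.5 dB

88.5


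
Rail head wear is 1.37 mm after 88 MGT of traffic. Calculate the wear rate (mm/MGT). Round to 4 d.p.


Wear rate = total wear / cumulative tonnage
Rate = 1.37 / 88
Rate = 0.0156 mm/MGT

0.0156


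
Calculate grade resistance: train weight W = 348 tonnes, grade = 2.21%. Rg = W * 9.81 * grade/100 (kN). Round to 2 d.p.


Rg = W * 9.81 * grade / 100
Rg = 348 * 9.81 * 2.21 / 100
Rg = 3413.88 * 0.0221
Rg = 75.45 kN

75.45


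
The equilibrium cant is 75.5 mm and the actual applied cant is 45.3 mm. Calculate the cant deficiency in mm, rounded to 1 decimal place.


Cant deficiency = equilibrium cant - actual cant
CD = 75.5 - 45.3
CD = 30.2 mm

30.2


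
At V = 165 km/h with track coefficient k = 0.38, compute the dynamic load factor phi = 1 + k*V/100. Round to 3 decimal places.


phi = 1 + k * V / 100
phi = 1 + 0.38 * 165 / 100
phi = 1 + 0.627
phi = 1.627

1.627


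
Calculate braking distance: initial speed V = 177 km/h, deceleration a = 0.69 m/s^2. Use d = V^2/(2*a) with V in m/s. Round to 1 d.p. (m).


Convert speed: V = 177 / 3.6 = 49.1667 m/s
V^2 = 2417.3611
d = 2417.3611 / (2 * 0.69)
d = 2417.3611 / 1.38
d = 1751.7 m

1751.7


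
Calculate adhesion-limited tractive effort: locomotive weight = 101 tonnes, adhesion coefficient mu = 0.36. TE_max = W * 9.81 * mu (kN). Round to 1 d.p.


TE_max = W * g * mu
TE_max = 101 * 9.81 * 0.36
TE_max = 990.81 * 0.36
TE_max = 356.7 kN

356.7


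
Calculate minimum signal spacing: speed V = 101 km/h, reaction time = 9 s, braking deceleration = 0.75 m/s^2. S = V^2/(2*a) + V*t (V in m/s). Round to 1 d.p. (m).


V = 101 / 3.6 = 28.0556 m/s
Braking distance = 28.0556^2 / (2*0.75) = 524.7428 m
Sighting distance = 28.0556 * 9 = 252.5 m
S = 524.7428 + 252.5 = 777.2 m

777.2


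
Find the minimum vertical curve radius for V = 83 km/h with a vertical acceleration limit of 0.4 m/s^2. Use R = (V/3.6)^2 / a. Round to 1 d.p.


Convert speed: V = 83 / 3.6 = 23.0556 m/s
V^2 = 531.5586 m^2/s^2
R_v = 531.5586 / 0.4
R_v = 1328.9 m

1328.9


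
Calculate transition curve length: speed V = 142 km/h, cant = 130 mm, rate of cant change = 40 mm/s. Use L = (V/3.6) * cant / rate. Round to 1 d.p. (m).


Convert speed: V = 142 / 3.6 = 39.4444 m/s
L = 39.4444 * 130 / 40
L = 5127.7778 / 40
L = 128.2 m

128.2


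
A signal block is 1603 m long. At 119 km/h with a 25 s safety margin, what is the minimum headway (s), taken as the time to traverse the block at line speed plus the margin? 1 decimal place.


V = 119 / 3.6 = 33.0556 m/s
Block traversal time = 1603 / 33.0556 = 48.4941 s
Headway = 48.4941 + 25
Headway = 73.5 s

73.5


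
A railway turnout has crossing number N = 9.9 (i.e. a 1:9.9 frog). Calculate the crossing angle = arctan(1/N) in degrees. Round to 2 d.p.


1/N = 1/9.9 = 0.10101
angle = arctan(0.10101) = 0.100669 rad
angle = 0.100669 * 180/pi = 5.77 degrees

5.77


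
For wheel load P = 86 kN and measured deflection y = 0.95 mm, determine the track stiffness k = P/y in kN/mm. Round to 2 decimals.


Track stiffness k = P / y
k = 86 / 0.95
k = 90.53 kN/mm

90.53


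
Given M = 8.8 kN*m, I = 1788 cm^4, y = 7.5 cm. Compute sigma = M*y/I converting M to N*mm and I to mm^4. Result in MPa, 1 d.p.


Convert units:
M = 8.8 kN*m = 8800000 N*mm
y = 7.5 cm = 75 mm
I = 1788 cm^4 = 17880000 mm^4
sigma = 8800000 * 75 / 17880000
sigma = 36.9 MPa

36.9


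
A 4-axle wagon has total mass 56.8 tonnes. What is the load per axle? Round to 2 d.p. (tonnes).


Load per axle = total weight / number of axles
Load = 56.8 / 4
Load = 14.20 tonnes

14.20


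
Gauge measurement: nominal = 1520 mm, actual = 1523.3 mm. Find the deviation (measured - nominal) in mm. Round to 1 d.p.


Deviation = measured - nominal
Deviation = 1523.3 - 1520
Deviation = 3.3 mm

3.3


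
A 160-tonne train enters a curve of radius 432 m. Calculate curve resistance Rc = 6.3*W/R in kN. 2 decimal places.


Rc = 6.3 * W / R
Rc = 6.3 * 160 / 432
Rc = 1008.0 / 432
Rc = 2.33 kN

2.33


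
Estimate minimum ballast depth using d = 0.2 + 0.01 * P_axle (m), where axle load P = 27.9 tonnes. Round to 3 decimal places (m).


d = 0.2 + 0.01 * 27.9
d = 0.2 + 0.279
d = 0.479 m

0.479


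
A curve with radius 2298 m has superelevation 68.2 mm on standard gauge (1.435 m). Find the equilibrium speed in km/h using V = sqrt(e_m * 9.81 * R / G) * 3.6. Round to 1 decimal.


Convert cant: e = 68.2 mm = 0.0682 m
V_ms = sqrt(0.0682 * 9.81 * 2298 / 1.435)
V_ms = sqrt(1071.399663) = 32.7322 m/s
V = 32.7322 * 3.6 = 117.8 km/h

117.8


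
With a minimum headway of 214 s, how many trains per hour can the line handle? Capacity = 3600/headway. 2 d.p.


Capacity = 3600 / headway
Capacity = 3600 / 214
Capacity = 16.82 trains/hour

16.82


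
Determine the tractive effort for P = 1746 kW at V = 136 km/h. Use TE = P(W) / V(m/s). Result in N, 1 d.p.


Convert: P = 1746 kW = 1746000 W
V = 136 / 3.6 = 37.7778 m/s
TE = 1746000 / 37.7778
TE = 46217.6 N

46217.6


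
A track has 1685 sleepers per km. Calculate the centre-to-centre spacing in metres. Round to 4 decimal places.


Spacing = 1000 m / number of sleepers
Spacing = 1000 / 1685
Spacing = 0.5935 m

0.5935


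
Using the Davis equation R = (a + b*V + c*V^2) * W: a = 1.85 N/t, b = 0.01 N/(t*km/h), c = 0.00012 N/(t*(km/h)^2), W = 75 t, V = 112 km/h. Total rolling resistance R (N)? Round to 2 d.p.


b*V = 0.01 * 112 = 1.12
c*V^2 = 0.00012 * 12544 = 1.50528
R_per_t = 1.85 + 1.12 + 1.50528 = 4.47528 N/t
R_total = 4.47528 * 75 = 335.65 N

335.65


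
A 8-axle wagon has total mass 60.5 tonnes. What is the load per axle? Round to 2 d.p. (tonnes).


Load per axle = total weight / number of axles
Load = 60.5 / 8
Load = 7.56 tonnes

7.56


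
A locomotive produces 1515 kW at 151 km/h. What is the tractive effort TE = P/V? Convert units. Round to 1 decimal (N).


Convert: P = 1515 kW = 1515000 W
V = 151 / 3.6 = 41.9444 m/s
TE = 1515000 / 41.9444
TE = 36119.2 N

36119.2


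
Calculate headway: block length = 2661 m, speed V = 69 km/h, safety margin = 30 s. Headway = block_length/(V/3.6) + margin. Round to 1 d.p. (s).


V = 69 / 3.6 = 19.1667 m/s
Block traversal time = 2661 / 19.1667 = 138.8348 s
Headway = 138.8348 + 30
Headway = 168.8 s

168.8


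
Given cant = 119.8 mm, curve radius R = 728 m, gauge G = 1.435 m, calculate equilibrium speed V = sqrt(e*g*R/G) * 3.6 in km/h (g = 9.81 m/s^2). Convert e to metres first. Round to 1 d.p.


Convert cant: e = 119.8 mm = 0.1198 m
V_ms = sqrt(0.1198 * 9.81 * 728 / 1.435)
V_ms = sqrt(596.218302) = 24.4176 m/s
V = 24.4176 * 3.6 = 87.9 km/h

87.9


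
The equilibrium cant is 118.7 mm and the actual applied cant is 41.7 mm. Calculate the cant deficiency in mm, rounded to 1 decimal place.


Cant deficiency = equilibrium cant - actual cant
CD = 118.7 - 41.7
CD = 77.0 mm

77.0


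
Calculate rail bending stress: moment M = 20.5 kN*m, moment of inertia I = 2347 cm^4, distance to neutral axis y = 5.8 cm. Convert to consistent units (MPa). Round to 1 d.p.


Convert units:
M = 20.5 kN*m = 20500000 N*mm
y = 5.8 cm = 58 mm
I = 2347 cm^4 = 23470000 mm^4
sigma = 20500000 * 58 / 23470000
sigma = 50.7 MPa

50.7


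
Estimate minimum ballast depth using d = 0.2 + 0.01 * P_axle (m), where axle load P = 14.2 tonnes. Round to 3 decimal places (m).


d = 0.2 + 0.01 * 14.2
d = 0.2 + 0.142
d = 0.342 m

0.342


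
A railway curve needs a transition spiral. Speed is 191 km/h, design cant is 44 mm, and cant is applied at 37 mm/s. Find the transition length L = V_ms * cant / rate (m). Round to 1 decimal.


Convert speed: V = 191 / 3.6 = 53.0556 m/s
L = 53.0556 * 44 / 37
L = 2334.4444 / 37
L = 63.1 m

63.1


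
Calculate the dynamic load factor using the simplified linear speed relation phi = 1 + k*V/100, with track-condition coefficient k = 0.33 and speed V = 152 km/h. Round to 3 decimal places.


phi = 1 + k * V / 100
phi = 1 + 0.33 * 152 / 100
phi = 1 + 0.5016
phi = 1.502

1.502


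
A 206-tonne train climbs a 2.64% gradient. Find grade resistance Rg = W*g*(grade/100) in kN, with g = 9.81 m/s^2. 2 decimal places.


Rg = W * 9.81 * grade / 100
Rg = 206 * 9.81 * 2.64 / 100
Rg = 2020.86 * 0.0264
Rg = 53.35 kN

53.35


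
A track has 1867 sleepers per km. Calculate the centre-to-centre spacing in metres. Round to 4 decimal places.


Spacing = 1000 m / number of sleepers
Spacing = 1000 / 1867
Spacing = 0.5356 m

0.5356


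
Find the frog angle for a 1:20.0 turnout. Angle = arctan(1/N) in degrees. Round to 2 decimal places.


1/N = 1/20.0 = 0.05
angle = arctan(0.05) = 0.049958 rad
angle = 0.049958 * 180/pi = 2.86 degrees

2.86


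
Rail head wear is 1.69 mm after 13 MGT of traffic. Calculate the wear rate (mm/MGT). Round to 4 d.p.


Wear rate = total wear / cumulative tonnage
Rate = 1.69 / 13
Rate = 0.1300 mm/MGT

0.1300


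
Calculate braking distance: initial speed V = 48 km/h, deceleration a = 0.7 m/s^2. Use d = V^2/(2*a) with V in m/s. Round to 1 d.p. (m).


Convert speed: V = 48 / 3.6 = 13.3333 m/s
V^2 = 177.7778
d = 177.7778 / (2 * 0.7)
d = 177.7778 / 1.4
d = 127.0 m

127.0


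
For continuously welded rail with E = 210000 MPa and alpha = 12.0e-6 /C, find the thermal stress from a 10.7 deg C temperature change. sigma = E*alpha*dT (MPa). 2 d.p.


sigma = E * alpha * dT
sigma = 210000 * 12.0e-6 * 10.7
sigma = 2.52 * 10.7
sigma = 26.96 MPa

26.96


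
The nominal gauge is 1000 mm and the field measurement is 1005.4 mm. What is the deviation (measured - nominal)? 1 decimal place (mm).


Deviation = measured - nominal
Deviation = 1005.4 - 1000
Deviation = 5.4 mm

5.4


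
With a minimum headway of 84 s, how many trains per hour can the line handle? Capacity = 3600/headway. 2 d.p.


Capacity = 3600 / headway
Capacity = 3600 / 84
Capacity = 42.86 trains/hour

42.86


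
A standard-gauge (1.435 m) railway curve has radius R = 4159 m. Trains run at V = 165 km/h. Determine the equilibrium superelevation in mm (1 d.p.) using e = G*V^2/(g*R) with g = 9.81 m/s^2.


Convert speed: V = 165 / 3.6 = 45.8333 m/s
Apply formula: e = 1.435 * 45.8333^2 / (9.81 * 4159)
e = 1.435 * 2100.6944 / 40799.79
e = 0.073885 m = 73.9 mm

73.9


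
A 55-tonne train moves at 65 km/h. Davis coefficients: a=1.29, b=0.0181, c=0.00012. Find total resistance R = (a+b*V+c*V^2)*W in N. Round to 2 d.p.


b*V = 0.0181 * 65 = 1.1765
c*V^2 = 0.00012 * 4225 = 0.507
R_per_t = 1.29 + 1.1765 + 0.507 = 2.9735 N/t
R_total = 2.9735 * 55 = 163.54 N

163.54


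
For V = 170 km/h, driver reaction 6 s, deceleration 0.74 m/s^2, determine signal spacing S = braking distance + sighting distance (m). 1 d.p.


V = 170 / 3.6 = 47.2222 m/s
Braking distance = 47.2222^2 / (2*0.74) = 1506.715 m
Sighting distance = 47.2222 * 6 = 283.3333 m
S = 1506.715 + 283.3333 = 1790.0 m

1790.0
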